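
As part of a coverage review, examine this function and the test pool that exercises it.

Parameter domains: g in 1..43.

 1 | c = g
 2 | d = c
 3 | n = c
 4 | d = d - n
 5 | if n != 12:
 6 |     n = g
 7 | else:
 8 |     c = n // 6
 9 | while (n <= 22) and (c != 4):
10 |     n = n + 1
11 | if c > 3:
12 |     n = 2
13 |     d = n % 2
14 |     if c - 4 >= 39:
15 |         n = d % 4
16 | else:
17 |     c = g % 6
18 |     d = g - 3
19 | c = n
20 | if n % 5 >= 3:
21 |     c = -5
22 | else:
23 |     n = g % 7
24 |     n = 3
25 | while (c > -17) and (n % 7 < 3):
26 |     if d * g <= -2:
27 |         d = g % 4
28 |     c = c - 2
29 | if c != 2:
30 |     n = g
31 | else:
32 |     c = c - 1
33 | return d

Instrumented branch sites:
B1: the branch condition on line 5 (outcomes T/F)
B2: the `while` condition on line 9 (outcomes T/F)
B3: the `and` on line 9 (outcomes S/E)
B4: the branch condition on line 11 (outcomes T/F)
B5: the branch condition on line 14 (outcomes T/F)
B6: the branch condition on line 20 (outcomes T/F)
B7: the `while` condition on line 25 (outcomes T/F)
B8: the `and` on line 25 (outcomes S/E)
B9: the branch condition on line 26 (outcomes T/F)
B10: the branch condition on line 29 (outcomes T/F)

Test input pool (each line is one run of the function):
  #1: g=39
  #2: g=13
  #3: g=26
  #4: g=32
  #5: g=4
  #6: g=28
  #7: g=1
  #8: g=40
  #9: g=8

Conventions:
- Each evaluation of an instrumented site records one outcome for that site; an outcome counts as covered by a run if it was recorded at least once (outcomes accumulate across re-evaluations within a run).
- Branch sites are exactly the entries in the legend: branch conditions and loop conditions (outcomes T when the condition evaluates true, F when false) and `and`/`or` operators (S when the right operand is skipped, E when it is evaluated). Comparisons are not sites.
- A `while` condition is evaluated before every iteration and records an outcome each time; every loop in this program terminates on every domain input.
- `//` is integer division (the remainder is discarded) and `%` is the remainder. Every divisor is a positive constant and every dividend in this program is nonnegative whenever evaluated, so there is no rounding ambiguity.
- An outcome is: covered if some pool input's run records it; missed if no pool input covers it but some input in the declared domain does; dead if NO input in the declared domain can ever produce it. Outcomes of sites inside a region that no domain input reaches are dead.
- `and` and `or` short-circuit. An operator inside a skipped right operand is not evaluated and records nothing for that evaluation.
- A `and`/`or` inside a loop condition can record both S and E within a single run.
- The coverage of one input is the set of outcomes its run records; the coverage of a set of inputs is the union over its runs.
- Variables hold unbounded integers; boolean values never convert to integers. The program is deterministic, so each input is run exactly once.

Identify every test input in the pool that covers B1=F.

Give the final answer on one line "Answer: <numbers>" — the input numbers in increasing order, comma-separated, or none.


input #1 (g=39): does not produce B1=F
input #2 (g=13): does not produce B1=F
input #3 (g=26): does not produce B1=F
input #4 (g=32): does not produce B1=F
input #5 (g=4): does not produce B1=F
input #6 (g=28): does not produce B1=F
input #7 (g=1): does not produce B1=F
input #8 (g=40): does not produce B1=F
input #9 (g=8): does not produce B1=F
Answer: none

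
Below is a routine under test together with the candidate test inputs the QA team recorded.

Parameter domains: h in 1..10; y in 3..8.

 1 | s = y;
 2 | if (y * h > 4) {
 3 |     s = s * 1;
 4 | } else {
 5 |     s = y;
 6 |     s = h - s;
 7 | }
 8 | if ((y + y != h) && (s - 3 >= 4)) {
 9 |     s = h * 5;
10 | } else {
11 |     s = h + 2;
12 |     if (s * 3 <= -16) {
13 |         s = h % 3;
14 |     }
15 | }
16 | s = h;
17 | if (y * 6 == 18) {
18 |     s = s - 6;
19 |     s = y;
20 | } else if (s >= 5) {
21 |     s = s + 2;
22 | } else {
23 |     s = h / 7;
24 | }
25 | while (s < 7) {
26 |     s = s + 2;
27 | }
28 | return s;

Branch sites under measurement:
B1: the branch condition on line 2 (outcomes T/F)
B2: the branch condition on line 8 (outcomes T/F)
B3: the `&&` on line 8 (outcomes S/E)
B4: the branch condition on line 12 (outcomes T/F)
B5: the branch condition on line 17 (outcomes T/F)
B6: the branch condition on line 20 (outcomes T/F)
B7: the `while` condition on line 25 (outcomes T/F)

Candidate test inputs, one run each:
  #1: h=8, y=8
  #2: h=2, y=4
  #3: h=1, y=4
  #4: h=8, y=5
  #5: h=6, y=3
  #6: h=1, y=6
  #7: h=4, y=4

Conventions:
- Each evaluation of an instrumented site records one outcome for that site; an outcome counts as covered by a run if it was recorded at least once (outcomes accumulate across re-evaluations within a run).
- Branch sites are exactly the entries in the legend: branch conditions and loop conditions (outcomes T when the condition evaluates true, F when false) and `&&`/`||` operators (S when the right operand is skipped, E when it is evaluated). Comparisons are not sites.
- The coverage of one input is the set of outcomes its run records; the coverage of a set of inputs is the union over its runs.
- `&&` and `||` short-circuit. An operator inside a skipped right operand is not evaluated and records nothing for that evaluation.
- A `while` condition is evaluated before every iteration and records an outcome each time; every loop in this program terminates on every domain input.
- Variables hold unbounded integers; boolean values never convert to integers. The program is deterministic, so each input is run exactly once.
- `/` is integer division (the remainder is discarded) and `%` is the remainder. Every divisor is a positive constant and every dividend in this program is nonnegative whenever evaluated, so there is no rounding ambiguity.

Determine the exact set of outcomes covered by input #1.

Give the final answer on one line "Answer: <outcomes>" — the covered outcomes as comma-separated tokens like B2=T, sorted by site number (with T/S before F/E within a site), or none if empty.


Tracing the run of input #1 (h=8, y=8):
  B1->T, B3->E, B2->T, B5->F, B6->T, B7->F
collecting distinct outcomes: B1=T, B2=T, B3=E, B5=F, B6=T, B7=F
Answer: B1=T, B2=T, B3=E, B5=F, B6=T, B7=F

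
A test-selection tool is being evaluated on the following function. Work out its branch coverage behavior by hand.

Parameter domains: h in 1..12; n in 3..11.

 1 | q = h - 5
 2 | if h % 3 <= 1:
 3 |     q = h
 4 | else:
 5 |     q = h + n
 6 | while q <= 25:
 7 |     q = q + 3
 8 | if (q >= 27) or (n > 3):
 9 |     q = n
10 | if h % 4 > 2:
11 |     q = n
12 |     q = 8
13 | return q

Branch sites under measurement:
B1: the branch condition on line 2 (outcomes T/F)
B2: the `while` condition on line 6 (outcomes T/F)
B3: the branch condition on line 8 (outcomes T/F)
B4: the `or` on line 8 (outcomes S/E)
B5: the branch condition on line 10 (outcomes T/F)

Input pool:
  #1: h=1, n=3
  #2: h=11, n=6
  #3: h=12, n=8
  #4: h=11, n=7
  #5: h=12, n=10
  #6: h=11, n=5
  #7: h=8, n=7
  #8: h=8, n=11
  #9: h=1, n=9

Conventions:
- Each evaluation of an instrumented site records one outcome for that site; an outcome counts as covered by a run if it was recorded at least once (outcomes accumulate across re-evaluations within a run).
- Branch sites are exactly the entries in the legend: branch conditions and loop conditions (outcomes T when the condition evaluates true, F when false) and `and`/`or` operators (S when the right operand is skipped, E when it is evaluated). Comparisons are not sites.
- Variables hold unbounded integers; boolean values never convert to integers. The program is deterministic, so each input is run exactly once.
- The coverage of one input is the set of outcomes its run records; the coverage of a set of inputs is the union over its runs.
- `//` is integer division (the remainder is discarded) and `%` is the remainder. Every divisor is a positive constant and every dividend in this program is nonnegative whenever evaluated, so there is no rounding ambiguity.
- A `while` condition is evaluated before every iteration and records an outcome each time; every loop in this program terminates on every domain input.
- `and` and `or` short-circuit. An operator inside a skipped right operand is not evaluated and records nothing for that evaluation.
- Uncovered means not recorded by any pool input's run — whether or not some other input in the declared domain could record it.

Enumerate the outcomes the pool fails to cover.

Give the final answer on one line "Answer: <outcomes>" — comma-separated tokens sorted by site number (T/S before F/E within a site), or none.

test 1 (h=1, n=3) fires B1->T, B2->T, B2->T, B2->T, B2->T, B2->T, B2->T, B2->T, B2->T, B2->T, B2->F, B4->S, B3->T, B5->F; hits B1=T, B2=T, B2=F, B3=T, B4=S, B5=F
test 2 (h=11, n=6) fires B1->F, B2->T, B2->T, B2->T, B2->F, B4->E, B3->T, B5->T; hits B1=F, B2=T, B2=F, B3=T, B4=E, B5=T
test 3 (h=12, n=8) fires B1->T, B2->T, B2->T, B2->T, B2->T, B2->T, B2->F, B4->S, B3->T, B5->F; hits B1=T, B2=T, B2=F, B3=T, B4=S, B5=F
test 4 (h=11, n=7) fires B1->F, B2->T, B2->T, B2->T, B2->F, B4->S, B3->T, B5->T; hits B1=F, B2=T, B2=F, B3=T, B4=S, B5=T
test 5 (h=12, n=10) fires B1->T, B2->T, B2->T, B2->T, B2->T, B2->T, B2->F, B4->S, B3->T, B5->F; hits B1=T, B2=T, B2=F, B3=T, B4=S, B5=F
test 6 (h=11, n=5) fires B1->F, B2->T, B2->T, B2->T, B2->T, B2->F, B4->S, B3->T, B5->T; hits B1=F, B2=T, B2=F, B3=T, B4=S, B5=T
test 7 (h=8, n=7) fires B1->F, B2->T, B2->T, B2->T, B2->T, B2->F, B4->S, B3->T, B5->F; hits B1=F, B2=T, B2=F, B3=T, B4=S, B5=F
test 8 (h=8, n=11) fires B1->F, B2->T, B2->T, B2->T, B2->F, B4->S, B3->T, B5->F; hits B1=F, B2=T, B2=F, B3=T, B4=S, B5=F
test 9 (h=1, n=9) fires B1->T, B2->T, B2->T, B2->T, B2->T, B2->T, B2->T, B2->T, B2->T, B2->T, B2->F, B4->S, B3->T, B5->F; hits B1=T, B2=T, B2=F, B3=T, B4=S, B5=F
union over the pool: B1=T, B1=F, B2=T, B2=F, B3=T, B4=S, B4=E, B5=T, B5=F
uncovered (1 of 10): B3=F

Answer: B3=F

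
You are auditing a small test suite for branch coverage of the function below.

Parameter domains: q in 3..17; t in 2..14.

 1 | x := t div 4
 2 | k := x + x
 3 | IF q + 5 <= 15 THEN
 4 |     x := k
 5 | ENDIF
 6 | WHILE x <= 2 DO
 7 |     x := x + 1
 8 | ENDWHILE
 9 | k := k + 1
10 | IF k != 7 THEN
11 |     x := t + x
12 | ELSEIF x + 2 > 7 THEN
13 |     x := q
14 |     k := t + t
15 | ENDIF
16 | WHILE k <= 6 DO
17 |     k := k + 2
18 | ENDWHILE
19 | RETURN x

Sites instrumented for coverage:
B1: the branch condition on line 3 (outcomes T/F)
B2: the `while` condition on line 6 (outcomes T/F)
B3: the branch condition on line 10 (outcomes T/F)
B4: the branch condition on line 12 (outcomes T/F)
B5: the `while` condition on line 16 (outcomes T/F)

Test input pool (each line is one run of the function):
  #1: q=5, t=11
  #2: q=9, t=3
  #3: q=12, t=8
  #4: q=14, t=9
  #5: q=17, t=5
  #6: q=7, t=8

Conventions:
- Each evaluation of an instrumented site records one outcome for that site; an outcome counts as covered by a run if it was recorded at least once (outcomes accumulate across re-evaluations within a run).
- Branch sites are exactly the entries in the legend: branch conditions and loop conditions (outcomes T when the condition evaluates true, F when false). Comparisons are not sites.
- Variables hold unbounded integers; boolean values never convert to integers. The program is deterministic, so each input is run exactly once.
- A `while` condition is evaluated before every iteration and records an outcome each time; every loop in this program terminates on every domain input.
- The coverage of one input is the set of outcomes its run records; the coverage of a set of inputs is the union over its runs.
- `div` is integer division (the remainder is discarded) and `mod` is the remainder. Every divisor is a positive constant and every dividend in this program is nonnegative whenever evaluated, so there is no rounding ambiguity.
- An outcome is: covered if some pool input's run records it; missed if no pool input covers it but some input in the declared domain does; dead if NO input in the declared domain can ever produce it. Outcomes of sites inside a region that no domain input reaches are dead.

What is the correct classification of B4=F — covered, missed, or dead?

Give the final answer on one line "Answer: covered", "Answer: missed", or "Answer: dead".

no pool input records B4=F
but domain input (q=11, t=12) does record it -> reachable, so missed

Answer: missed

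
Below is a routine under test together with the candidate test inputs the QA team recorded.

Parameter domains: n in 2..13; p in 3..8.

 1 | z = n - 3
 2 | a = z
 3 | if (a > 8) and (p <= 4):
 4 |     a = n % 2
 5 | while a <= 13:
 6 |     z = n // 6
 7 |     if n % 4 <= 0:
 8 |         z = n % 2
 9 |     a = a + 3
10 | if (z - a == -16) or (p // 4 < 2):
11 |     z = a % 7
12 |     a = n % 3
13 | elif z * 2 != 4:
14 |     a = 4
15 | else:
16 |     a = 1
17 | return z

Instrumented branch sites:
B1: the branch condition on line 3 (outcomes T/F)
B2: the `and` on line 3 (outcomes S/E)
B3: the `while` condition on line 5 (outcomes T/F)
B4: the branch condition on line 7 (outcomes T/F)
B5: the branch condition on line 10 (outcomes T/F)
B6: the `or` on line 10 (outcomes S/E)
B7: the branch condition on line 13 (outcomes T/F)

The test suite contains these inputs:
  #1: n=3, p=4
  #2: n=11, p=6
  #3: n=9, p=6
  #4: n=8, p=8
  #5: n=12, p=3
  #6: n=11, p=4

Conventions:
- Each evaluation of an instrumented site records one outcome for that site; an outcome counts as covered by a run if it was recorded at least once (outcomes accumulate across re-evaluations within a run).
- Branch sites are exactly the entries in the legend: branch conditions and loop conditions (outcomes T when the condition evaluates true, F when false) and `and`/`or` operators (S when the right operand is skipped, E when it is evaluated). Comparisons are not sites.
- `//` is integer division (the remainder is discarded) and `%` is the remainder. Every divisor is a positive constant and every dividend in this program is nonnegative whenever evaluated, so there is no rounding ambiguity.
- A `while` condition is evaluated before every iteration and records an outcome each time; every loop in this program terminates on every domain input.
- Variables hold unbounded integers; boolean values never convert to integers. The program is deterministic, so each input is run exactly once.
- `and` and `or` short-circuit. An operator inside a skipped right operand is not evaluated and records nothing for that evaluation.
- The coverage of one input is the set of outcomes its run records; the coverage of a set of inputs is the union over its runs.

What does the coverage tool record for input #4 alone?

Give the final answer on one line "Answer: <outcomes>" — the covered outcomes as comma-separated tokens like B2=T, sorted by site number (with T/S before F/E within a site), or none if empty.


Tracing the run of input #4 (n=8, p=8):
  B2->S, B1->F, B3->T, B4->T, B3->T, B4->T, B3->T, B4->T, B3->F, B6->E
  B5->F, B7->T
deduplicating events, the covered set is: B1=F, B2=S, B3=T, B3=F, B4=T, B5=F, B6=E, B7=T
Answer: B1=F, B2=S, B3=T, B3=F, B4=T, B5=F, B6=E, B7=T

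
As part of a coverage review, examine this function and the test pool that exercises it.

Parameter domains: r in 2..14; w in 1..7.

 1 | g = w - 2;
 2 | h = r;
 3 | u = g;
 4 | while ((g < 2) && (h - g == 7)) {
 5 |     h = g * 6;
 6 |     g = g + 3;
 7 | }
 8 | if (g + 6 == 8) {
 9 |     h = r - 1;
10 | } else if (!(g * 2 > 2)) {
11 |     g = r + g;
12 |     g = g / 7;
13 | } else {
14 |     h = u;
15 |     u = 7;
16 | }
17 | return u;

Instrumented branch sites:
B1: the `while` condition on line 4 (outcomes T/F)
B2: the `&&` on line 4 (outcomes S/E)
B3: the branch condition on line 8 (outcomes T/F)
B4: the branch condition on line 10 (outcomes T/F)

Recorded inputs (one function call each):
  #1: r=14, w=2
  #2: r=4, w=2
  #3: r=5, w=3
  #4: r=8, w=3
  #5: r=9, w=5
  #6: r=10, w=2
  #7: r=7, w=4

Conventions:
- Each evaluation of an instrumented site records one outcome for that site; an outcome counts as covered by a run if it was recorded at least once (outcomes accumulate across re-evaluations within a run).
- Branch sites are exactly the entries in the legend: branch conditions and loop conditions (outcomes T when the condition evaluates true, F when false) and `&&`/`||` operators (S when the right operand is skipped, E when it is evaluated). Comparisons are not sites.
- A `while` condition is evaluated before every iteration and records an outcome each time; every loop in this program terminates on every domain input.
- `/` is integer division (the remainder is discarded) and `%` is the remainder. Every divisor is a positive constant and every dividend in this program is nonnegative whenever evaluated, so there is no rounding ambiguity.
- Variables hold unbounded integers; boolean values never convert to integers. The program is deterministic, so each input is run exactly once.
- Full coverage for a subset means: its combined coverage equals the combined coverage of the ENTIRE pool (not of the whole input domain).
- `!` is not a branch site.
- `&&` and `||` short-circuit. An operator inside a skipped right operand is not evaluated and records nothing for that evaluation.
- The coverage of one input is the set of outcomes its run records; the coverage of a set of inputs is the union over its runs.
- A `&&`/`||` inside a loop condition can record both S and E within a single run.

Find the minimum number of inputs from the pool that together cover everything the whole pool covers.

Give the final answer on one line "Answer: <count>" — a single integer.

input #1 (r=14, w=2): events B2->E, B1->F, B3->F, B4->T; covers B1=F, B2=E, B3=F, B4=T
input #2 (r=4, w=2): events B2->E, B1->F, B3->F, B4->T; covers B1=F, B2=E, B3=F, B4=T
input #3 (r=5, w=3): events B2->E, B1->F, B3->F, B4->T; covers B1=F, B2=E, B3=F, B4=T
input #4 (r=8, w=3): events B2->E, B1->T, B2->S, B1->F, B3->F, B4->F; covers B1=T, B1=F, B2=S, B2=E, B3=F, B4=F
input #5 (r=9, w=5): events B2->S, B1->F, B3->F, B4->F; covers B1=F, B2=S, B3=F, B4=F
input #6 (r=10, w=2): events B2->E, B1->F, B3->F, B4->T; covers B1=F, B2=E, B3=F, B4=T
input #7 (r=7, w=4): events B2->S, B1->F, B3->T; covers B1=F, B2=S, B3=T
the full pool covers 8 outcomes: B1=T, B1=F, B2=S, B2=E, B3=T, B3=F, B4=T, B4=F
checked all size-1 subsets: none covers 8 outcomes (max 6/8)
checked all size-2 subsets: none covers 8 outcomes (max 7/8)
inputs {1, 4, 7} (size 3) cover everything; no size-3 subset with a lexicographically smaller index list covers all 8

Answer: 3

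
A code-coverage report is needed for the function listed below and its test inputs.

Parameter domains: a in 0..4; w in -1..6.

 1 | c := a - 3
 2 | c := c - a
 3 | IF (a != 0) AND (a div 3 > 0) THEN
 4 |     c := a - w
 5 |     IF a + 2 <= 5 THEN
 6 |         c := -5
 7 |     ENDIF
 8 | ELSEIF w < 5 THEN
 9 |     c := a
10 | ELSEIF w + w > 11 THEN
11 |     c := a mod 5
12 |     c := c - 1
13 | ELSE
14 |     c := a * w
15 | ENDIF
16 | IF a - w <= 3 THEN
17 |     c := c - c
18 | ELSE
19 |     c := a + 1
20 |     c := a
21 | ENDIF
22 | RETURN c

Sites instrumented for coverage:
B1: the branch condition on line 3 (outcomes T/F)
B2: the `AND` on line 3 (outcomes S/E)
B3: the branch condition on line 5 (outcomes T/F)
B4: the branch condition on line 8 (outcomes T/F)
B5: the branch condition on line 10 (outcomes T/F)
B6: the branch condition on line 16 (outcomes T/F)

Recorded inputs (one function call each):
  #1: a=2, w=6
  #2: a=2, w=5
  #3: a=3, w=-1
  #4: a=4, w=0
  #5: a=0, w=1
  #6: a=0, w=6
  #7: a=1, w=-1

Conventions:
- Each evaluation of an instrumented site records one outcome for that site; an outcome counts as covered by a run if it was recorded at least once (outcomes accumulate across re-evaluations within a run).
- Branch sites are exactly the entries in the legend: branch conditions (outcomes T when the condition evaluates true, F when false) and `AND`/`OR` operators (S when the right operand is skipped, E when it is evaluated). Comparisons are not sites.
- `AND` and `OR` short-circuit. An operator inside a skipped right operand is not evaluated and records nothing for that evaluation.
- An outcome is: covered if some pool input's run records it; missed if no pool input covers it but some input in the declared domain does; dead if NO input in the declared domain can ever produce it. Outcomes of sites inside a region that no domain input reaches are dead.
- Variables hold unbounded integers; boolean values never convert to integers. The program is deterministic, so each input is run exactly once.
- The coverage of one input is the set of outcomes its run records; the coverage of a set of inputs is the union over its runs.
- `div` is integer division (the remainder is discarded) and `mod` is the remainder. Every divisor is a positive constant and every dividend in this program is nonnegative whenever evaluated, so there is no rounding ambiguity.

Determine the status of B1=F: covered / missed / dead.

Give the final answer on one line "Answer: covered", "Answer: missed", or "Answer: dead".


B1=F is recorded by pool input(s) 1, 2, 5, 6, 7 -> covered
Answer: covered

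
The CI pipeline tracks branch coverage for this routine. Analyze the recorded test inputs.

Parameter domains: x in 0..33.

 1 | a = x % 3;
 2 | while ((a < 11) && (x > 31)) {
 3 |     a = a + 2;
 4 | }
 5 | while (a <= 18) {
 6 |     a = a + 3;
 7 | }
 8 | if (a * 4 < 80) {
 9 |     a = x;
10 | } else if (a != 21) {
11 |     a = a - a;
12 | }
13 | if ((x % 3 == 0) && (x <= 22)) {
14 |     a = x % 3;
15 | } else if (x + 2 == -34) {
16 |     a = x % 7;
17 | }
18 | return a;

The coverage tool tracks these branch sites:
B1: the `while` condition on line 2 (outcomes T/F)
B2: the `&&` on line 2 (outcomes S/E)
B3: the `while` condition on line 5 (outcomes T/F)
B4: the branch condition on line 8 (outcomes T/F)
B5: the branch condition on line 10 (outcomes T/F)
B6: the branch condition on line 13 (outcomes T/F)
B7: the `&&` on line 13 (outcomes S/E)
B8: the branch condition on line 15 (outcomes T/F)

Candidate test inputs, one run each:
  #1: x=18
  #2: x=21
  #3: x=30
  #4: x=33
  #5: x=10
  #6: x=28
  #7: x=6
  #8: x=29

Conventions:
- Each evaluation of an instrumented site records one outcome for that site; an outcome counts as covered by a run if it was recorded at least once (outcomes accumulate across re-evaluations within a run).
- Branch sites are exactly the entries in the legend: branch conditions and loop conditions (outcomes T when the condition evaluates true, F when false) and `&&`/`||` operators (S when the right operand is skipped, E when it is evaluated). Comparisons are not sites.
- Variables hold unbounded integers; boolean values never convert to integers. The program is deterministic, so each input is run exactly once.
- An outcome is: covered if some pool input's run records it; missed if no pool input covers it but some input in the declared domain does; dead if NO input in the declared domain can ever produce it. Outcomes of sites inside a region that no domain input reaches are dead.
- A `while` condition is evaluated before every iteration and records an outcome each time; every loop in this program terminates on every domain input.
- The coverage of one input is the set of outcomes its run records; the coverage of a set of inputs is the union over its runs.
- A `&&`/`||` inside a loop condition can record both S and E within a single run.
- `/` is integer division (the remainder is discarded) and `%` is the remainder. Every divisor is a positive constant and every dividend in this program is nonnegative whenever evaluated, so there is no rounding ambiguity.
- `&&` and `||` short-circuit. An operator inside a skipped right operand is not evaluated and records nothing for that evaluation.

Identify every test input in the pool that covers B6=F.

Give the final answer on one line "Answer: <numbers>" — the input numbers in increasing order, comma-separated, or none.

input #1 (x=18): does not record B6=F
input #2 (x=21): does not record B6=F
input #3 (x=30): records B6=F
input #4 (x=33): records B6=F
input #5 (x=10): records B6=F
input #6 (x=28): records B6=F
input #7 (x=6): does not record B6=F
input #8 (x=29): records B6=F

Answer: 3, 4, 5, 6, 8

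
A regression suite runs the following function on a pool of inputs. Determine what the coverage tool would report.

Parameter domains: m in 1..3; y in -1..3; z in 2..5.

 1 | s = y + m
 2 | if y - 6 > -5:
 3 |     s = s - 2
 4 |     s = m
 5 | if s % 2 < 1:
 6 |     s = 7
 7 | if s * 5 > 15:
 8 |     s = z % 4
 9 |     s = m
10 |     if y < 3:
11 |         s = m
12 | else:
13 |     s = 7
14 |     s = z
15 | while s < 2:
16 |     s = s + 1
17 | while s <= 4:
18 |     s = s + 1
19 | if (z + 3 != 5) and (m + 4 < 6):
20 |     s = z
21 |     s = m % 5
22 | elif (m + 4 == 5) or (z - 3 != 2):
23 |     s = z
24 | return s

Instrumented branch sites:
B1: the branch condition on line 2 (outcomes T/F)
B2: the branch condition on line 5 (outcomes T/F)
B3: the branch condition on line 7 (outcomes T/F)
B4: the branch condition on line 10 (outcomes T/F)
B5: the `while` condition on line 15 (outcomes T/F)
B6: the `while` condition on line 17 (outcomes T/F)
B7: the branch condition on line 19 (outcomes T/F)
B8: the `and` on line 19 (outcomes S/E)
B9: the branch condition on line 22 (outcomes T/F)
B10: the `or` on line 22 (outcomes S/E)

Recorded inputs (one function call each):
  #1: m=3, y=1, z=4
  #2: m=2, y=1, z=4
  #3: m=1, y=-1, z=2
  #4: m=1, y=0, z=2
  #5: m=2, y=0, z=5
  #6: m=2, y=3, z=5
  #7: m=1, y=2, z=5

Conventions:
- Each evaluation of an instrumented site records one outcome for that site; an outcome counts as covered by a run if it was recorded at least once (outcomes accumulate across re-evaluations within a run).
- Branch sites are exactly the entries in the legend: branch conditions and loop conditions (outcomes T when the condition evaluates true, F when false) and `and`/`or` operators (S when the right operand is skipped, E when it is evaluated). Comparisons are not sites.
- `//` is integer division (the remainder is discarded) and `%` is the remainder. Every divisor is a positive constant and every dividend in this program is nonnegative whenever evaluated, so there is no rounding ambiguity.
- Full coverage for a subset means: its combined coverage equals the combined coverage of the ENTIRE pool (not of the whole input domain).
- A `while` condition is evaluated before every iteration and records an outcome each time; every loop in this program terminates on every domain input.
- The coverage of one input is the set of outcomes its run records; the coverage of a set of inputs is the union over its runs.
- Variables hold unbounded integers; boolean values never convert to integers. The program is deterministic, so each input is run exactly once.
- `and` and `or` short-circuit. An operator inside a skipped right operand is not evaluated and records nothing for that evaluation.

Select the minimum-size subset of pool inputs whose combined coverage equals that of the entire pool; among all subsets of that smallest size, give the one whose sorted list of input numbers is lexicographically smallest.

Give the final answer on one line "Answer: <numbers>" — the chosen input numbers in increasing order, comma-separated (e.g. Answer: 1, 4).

input #1 (m=3, y=1, z=4): events B1->F, B2->T, B3->T, B4->T, B5->F, B6->T, B6->T, B6->F, B8->E, B7->F, B10->E, B9->T; covers B1=F, B2=T, B3=T, B4=T, B5=F, B6=T, B6=F, B7=F, B8=E, B9=T, B10=E
input #2 (m=2, y=1, z=4): events B1->F, B2->F, B3->F, B5->F, B6->T, B6->F, B8->E, B7->F, B10->E, B9->T; covers B1=F, B2=F, B3=F, B5=F, B6=T, B6=F, B7=F, B8=E, B9=T, B10=E
input #3 (m=1, y=-1, z=2): events B1->F, B2->T, B3->T, B4->T, B5->T, B5->F, B6->T, B6->T, B6->T, B6->F, B8->S, B7->F, B10->S, B9->T; covers B1=F, B2=T, B3=T, B4=T, B5=T, B5=F, B6=T, B6=F, B7=F, B8=S, B9=T, B10=S
input #4 (m=1, y=0, z=2): events B1->F, B2->F, B3->F, B5->F, B6->T, B6->T, B6->T, B6->F, B8->S, B7->F, B10->S, B9->T; covers B1=F, B2=F, B3=F, B5=F, B6=T, B6=F, B7=F, B8=S, B9=T, B10=S
input #5 (m=2, y=0, z=5): events B1->F, B2->T, B3->T, B4->T, B5->F, B6->T, B6->T, B6->T, B6->F, B8->E, B7->F, B10->E, B9->F; covers B1=F, B2=T, B3=T, B4=T, B5=F, B6=T, B6=F, B7=F, B8=E, B9=F, B10=E
input #6 (m=2, y=3, z=5): events B1->T, B2->T, B3->T, B4->F, B5->F, B6->T, B6->T, B6->T, B6->F, B8->E, B7->F, B10->E, B9->F; covers B1=T, B2=T, B3=T, B4=F, B5=F, B6=T, B6=F, B7=F, B8=E, B9=F, B10=E
input #7 (m=1, y=2, z=5): events B1->T, B2->F, B3->F, B5->F, B6->F, B8->E, B7->T; covers B1=T, B2=F, B3=F, B5=F, B6=F, B7=T, B8=E
union over all inputs: B1=T, B1=F, B2=T, B2=F, B3=T, B3=F, B4=T, B4=F, B5=T, B5=F, B6=T, B6=F, B7=T, B7=F, B8=S, B8=E, B9=T, B9=F, B10=S, B10=E (20 outcomes)
checked all size-1 subsets: none covers 20 outcomes (max 12/20)
checked all size-2 subsets: none covers 20 outcomes (max 17/20)
at size 3, {3, 6, 7} reaches all 20 outcomes; every lexicographically earlier size-3 subset fails

Answer: 3, 6, 7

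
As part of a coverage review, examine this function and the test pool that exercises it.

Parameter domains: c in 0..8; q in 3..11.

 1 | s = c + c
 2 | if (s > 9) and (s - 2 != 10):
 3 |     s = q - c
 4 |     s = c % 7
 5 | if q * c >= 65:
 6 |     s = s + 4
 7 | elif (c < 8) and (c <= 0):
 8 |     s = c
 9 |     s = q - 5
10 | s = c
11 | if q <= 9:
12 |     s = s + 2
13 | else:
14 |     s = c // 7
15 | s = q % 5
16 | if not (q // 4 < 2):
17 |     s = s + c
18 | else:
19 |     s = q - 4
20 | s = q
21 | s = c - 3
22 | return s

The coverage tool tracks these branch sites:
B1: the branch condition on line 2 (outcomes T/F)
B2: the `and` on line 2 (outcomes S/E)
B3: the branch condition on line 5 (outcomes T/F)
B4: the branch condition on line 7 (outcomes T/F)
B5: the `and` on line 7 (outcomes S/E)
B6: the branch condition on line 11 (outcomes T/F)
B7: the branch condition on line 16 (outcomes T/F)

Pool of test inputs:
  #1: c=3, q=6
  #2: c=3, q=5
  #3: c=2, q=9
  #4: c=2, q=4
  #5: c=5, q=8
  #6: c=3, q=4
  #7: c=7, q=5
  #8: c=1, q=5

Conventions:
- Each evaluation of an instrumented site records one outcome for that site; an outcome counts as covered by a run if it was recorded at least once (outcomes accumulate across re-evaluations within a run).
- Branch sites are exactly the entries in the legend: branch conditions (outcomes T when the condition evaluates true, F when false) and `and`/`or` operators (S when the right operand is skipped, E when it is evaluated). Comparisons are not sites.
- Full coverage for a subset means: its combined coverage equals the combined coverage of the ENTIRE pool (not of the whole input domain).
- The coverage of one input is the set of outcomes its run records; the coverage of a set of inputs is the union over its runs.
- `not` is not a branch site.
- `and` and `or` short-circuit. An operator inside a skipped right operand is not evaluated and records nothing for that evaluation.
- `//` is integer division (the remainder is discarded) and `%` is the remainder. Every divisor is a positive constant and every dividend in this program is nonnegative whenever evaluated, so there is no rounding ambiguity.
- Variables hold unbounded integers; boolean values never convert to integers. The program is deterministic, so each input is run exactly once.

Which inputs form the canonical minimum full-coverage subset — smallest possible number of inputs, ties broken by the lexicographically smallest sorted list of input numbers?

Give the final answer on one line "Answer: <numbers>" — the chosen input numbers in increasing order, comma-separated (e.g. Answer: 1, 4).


test 1 (c=3, q=6) fires B2->S, B1->F, B3->F, B5->E, B4->F, B6->T, B7->F; hits B1=F, B2=S, B3=F, B4=F, B5=E, B6=T, B7=F
test 2 (c=3, q=5) fires B2->S, B1->F, B3->F, B5->E, B4->F, B6->T, B7->F; hits B1=F, B2=S, B3=F, B4=F, B5=E, B6=T, B7=F
test 3 (c=2, q=9) fires B2->S, B1->F, B3->F, B5->E, B4->F, B6->T, B7->T; hits B1=F, B2=S, B3=F, B4=F, B5=E, B6=T, B7=T
test 4 (c=2, q=4) fires B2->S, B1->F, B3->F, B5->E, B4->F, B6->T, B7->F; hits B1=F, B2=S, B3=F, B4=F, B5=E, B6=T, B7=F
test 5 (c=5, q=8) fires B2->E, B1->T, B3->F, B5->E, B4->F, B6->T, B7->T; hits B1=T, B2=E, B3=F, B4=F, B5=E, B6=T, B7=T
test 6 (c=3, q=4) fires B2->S, B1->F, B3->F, B5->E, B4->F, B6->T, B7->F; hits B1=F, B2=S, B3=F, B4=F, B5=E, B6=T, B7=F
test 7 (c=7, q=5) fires B2->E, B1->T, B3->F, B5->E, B4->F, B6->T, B7->F; hits B1=T, B2=E, B3=F, B4=F, B5=E, B6=T, B7=F
test 8 (c=1, q=5) fires B2->S, B1->F, B3->F, B5->E, B4->F, B6->T, B7->F; hits B1=F, B2=S, B3=F, B4=F, B5=E, B6=T, B7=F
pool-wide coverage (10 outcomes): B1=T, B1=F, B2=S, B2=E, B3=F, B4=F, B5=E, B6=T, B7=T, B7=F
every size-1 subset falls short of the 10 outcomes (best: 7/10)
size 2: inputs {1, 5} cover all 10 outcomes, and no lexicographically smaller subset of this size does
Answer: 1, 5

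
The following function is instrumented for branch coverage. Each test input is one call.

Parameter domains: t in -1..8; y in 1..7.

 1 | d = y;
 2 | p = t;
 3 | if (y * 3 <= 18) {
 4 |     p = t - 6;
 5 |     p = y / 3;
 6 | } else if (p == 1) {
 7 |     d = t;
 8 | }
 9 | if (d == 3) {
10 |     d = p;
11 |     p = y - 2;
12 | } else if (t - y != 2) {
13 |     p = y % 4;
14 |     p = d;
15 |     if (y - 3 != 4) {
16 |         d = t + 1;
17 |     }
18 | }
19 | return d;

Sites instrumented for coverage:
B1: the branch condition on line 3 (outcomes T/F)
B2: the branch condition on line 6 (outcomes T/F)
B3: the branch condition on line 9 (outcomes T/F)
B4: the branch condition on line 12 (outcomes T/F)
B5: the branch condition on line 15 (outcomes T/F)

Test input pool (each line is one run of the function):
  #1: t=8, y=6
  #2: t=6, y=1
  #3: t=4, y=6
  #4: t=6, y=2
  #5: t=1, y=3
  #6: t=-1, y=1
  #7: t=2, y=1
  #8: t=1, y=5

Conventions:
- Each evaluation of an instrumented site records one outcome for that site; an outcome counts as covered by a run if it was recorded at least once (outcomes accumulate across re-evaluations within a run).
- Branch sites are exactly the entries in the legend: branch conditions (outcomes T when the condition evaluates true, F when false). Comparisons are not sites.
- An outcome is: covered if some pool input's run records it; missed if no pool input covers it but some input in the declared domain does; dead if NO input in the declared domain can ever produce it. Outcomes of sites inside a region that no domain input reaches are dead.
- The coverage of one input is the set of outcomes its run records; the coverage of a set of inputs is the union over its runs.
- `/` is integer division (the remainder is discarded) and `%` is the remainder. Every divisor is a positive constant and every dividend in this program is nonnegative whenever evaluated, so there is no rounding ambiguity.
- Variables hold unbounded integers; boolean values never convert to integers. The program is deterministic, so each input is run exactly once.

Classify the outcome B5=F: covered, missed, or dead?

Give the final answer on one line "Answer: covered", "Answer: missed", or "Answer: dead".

no pool input records B5=F
but domain input (t=-1, y=7) does record it -> reachable, so missed

Answer: missed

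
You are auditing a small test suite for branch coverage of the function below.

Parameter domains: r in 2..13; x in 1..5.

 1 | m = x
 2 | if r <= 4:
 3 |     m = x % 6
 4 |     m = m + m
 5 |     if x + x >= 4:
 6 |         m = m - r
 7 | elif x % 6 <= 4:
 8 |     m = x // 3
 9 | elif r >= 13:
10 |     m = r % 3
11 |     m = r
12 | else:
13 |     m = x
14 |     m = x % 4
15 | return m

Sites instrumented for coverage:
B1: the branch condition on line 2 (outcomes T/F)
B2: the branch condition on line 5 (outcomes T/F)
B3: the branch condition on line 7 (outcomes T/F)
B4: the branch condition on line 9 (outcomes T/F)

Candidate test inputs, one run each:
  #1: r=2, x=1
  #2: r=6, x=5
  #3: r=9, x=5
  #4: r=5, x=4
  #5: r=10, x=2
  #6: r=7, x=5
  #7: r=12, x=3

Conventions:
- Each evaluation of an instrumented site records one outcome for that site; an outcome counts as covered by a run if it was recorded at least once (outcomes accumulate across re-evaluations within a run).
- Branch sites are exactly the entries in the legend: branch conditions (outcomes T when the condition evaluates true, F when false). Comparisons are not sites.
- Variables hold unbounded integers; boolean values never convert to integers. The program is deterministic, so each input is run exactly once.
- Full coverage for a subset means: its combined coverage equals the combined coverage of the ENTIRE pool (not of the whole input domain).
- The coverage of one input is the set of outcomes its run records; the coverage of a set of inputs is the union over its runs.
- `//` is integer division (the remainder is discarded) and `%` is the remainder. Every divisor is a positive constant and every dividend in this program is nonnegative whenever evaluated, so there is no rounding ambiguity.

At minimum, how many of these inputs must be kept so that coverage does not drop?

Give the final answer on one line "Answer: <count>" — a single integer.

input #1 (r=2, x=1): events B1->T, B2->F; covers B1=T, B2=F
input #2 (r=6, x=5): events B1->F, B3->F, B4->F; covers B1=F, B3=F, B4=F
input #3 (r=9, x=5): events B1->F, B3->F, B4->F; covers B1=F, B3=F, B4=F
input #4 (r=5, x=4): events B1->F, B3->T; covers B1=F, B3=T
input #5 (r=10, x=2): events B1->F, B3->T; covers B1=F, B3=T
input #6 (r=7, x=5): events B1->F, B3->F, B4->F; covers B1=F, B3=F, B4=F
input #7 (r=12, x=3): events B1->F, B3->T; covers B1=F, B3=T
together the pool reaches 6 outcomes: B1=T, B1=F, B2=F, B3=T, B3=F, B4=F
size 1 is not enough: best union over all size-1 subsets is 3/6
size 2 is not enough: best union over all size-2 subsets is 5/6
the canonical winner is {1, 2, 4}: size 3, full 6-outcome coverage, earliest index list among size-3 covers

Answer: 3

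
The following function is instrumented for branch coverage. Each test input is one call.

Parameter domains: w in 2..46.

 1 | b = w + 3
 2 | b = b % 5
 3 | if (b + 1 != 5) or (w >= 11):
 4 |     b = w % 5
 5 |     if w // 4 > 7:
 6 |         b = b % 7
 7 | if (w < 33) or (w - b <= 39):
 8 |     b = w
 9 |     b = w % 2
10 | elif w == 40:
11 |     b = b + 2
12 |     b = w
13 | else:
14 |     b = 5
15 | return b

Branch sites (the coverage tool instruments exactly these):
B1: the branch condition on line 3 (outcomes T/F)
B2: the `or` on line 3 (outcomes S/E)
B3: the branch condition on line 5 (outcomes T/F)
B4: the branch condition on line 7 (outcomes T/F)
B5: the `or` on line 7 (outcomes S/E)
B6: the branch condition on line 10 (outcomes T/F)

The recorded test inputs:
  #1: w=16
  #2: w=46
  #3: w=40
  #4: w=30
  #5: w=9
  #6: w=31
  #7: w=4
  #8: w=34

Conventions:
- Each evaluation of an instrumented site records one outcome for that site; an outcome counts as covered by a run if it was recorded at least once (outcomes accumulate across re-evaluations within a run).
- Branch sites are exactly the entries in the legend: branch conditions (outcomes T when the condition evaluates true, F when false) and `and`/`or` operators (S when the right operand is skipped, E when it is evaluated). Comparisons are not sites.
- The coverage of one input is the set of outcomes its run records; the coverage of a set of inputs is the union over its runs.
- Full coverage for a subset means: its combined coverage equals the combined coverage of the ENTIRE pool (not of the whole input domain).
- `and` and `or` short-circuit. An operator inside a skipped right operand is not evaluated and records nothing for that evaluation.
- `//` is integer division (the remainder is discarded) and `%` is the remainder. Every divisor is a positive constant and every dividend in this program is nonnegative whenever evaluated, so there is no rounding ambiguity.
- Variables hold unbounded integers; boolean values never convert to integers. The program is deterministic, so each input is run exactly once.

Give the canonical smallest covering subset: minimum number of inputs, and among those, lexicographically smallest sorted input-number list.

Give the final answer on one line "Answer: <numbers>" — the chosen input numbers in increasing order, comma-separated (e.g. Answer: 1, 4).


input #1, w=16: events B2->E, B1->T, B3->F, B5->S, B4->T; outcomes B1=T, B2=E, B3=F, B4=T, B5=S
input #2, w=46: events B2->E, B1->T, B3->T, B5->E, B4->F, B6->F; outcomes B1=T, B2=E, B3=T, B4=F, B5=E, B6=F
input #3, w=40: events B2->S, B1->T, B3->T, B5->E, B4->F, B6->T; outcomes B1=T, B2=S, B3=T, B4=F, B5=E, B6=T
input #4, w=30: events B2->S, B1->T, B3->F, B5->S, B4->T; outcomes B1=T, B2=S, B3=F, B4=T, B5=S
input #5, w=9: events B2->S, B1->T, B3->F, B5->S, B4->T; outcomes B1=T, B2=S, B3=F, B4=T, B5=S
input #6, w=31: events B2->E, B1->T, B3->F, B5->S, B4->T; outcomes B1=T, B2=E, B3=F, B4=T, B5=S
input #7, w=4: events B2->S, B1->T, B3->F, B5->S, B4->T; outcomes B1=T, B2=S, B3=F, B4=T, B5=S
input #8, w=34: events B2->S, B1->T, B3->T, B5->E, B4->T; outcomes B1=T, B2=S, B3=T, B4=T, B5=E
pool-wide coverage (11 outcomes): B1=T, B2=S, B2=E, B3=T, B3=F, B4=T, B4=F, B5=S, B5=E, B6=T, B6=F
size 1 is not enough: best union over all size-1 subsets is 6/11
size 2 is not enough: best union over all size-2 subsets is 10/11
at size 3, {1, 2, 3} reaches all 11 outcomes; every lexicographically earlier size-3 subset fails
Answer: 1, 2, 3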